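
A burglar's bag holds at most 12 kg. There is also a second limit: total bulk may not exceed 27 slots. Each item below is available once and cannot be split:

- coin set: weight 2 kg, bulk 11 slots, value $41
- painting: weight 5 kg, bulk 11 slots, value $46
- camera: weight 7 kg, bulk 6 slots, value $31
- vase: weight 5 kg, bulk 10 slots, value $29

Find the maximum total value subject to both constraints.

$87

Feasible sets respecting both limits:
- coin set+painting: weight 7, bulk 22, value 87
- painting+camera: weight 12, bulk 17, value 77
- painting+vase: weight 10, bulk 21, value 75
Best: $87.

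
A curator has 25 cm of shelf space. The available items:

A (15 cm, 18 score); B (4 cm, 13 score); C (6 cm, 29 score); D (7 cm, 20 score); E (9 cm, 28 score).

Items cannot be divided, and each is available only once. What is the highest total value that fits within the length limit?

This is a 0/1 knapsack; check combinations near the capacity.
- C+D+E: length 6+7+9=22, value 29+20+28=77
- B+C+E: length 4+6+9=19, value 13+29+28=70
- B+C+D: length 4+6+7=17, value 13+29+20=62
Best: 77 score.

77 score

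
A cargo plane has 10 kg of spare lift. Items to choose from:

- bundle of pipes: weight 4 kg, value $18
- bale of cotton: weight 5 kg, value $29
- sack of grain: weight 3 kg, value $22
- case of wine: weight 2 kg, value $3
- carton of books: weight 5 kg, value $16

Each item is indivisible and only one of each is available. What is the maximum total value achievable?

$54

Check high-value combinations within 10 kg:
- bale of cotton+sack of grain+case of wine: weight 5+3+2=10, value 29+22+3=54
- bale of cotton+sack of grain: weight 5+3=8, value 29+22=51
- bundle of pipes+bale of cotton: weight 4+5=9, value 18+29=47
Best: $54.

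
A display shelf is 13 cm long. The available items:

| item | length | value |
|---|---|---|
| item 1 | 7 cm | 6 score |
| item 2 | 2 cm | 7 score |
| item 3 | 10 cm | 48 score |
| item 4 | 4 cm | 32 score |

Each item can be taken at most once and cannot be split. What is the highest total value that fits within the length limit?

55 score

Check high-value combinations within 13 cm:
- item 2+item 3: length 2+10=12, value 7+48=55
- item 3: length 10, value 48
- item 1+item 2+item 4: length 7+2+4=13, value 6+7+32=45
- item 2+item 4: length 2+4=6, value 7+32=39
Best: 55 score.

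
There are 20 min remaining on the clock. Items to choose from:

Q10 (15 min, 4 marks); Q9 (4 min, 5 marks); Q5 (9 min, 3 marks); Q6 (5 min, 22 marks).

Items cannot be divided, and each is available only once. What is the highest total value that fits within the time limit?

Check high-value combinations within 20 min:
- Q9+Q5+Q6: time 4+9+5=18, value 5+3+22=30
- Q9+Q6: time 4+5=9, value 5+22=27
- Q10+Q6: time 15+5=20, value 4+22=26
- Q5+Q6: time 9+5=14, value 3+22=25
Best: 30 marks.

30 marks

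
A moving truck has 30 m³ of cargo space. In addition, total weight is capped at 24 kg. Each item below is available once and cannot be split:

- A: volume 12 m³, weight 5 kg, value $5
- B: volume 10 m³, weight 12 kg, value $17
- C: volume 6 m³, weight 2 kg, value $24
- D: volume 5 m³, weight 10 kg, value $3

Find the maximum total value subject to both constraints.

$46

Feasible sets respecting both limits:
- A+B+C: volume 28, weight 19, value 46
- B+C+D: volume 21, weight 24, value 44
- B+C: volume 16, weight 14, value 41
- A+C+D: volume 23, weight 17, value 32
Best: $46.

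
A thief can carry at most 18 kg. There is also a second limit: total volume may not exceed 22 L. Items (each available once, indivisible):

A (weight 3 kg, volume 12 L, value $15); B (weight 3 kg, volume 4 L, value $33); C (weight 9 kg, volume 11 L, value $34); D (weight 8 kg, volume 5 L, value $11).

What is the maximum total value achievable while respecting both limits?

$67

Feasible sets respecting both limits:
- B+C: weight 12, volume 15, value 67
- A+B+D: weight 14, volume 21, value 59
- A+B: weight 6, volume 16, value 48
- C+D: weight 17, volume 16, value 45
Best: $67.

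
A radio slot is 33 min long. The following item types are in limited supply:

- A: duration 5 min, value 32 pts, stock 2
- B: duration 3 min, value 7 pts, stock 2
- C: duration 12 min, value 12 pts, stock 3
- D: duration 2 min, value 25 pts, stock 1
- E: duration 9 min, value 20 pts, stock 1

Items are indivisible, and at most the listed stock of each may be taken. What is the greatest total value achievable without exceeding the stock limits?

123 pts

Best selections within duration 33 and stock limits:
- 2×A + 2×B + 1×D + 1×E: duration 27, value 123
- 2×A + 1×C + 1×D + 1×E: duration 33, value 121
- 2×A + 1×B + 1×D + 1×E: duration 24, value 116
- 2×A + 2×B + 1×C + 1×D: duration 30, value 115
Best: 123 pts.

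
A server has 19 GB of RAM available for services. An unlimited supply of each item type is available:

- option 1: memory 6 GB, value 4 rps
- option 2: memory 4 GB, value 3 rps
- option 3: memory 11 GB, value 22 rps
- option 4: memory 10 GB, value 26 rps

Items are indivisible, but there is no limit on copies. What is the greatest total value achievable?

Best value-per-unit is option 4 at 26/10; filling with it alone gives 1×26 = 26.
Optimal mix: 2×option 2 + 1×option 4 → memory 18, value 32.

32 rps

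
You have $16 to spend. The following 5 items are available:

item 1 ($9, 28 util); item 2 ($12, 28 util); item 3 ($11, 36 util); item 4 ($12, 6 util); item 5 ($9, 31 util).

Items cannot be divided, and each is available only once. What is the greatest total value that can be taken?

Check high-value combinations within $16:
- item 3: cost 11, value 36
- item 5: cost 9, value 31
- item 1: cost 9, value 28
Best: 36 util.

36 util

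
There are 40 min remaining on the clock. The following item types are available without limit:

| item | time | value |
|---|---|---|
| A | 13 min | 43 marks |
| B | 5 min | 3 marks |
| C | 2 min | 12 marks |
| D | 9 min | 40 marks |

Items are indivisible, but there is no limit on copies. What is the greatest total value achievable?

Best value-per-unit is C at 12/2, and filling with it alone uses time 20×2=40. No mix of the others beats 20×12 = 240.

240 marks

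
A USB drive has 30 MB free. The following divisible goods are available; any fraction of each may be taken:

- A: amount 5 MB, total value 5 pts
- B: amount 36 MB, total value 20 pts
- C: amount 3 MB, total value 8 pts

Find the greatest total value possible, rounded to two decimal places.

25.22

Take in order of value per unit:
- C (8/3 per unit): all 3 → value 8, running total 8.00
- A (5/5 per unit): all 5 → value 5, running total 13.00
- B (20/36 per unit): 22 of 36 → value 22×20/36 = 12.2222, running total 25.22
Total 25.22.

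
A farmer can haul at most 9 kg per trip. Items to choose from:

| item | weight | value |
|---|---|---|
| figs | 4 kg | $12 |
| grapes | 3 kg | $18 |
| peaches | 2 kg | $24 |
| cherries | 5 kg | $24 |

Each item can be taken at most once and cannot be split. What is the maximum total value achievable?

$54

This is a 0/1 knapsack; check combinations near the capacity.
- figs+grapes+peaches: weight 4+3+2=9, value 12+18+24=54
- peaches+cherries: weight 2+5=7, value 24+24=48
- grapes+peaches: weight 3+2=5, value 18+24=42
Best: $54.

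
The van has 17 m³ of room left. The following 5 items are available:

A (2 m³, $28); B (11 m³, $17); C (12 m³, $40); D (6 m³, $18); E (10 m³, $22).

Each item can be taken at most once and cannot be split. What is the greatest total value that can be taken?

$68

Check high-value combinations within 17 m³:
- A+C: volume 2+12=14, value 28+40=68
- A+E: volume 2+10=12, value 28+22=50
- A+D: volume 2+6=8, value 28+18=46
- A+B: volume 2+11=13, value 28+17=45
- C: volume 12, value 40
Best: $68.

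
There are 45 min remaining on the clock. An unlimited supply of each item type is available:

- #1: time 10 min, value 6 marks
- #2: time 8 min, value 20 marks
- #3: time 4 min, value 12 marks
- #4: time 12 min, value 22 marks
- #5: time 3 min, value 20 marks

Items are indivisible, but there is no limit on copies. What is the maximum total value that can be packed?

300 marks

Best value-per-unit is #5 at 20/3, and filling with it alone uses time 15×3=45. No mix of the others beats 15×20 = 300.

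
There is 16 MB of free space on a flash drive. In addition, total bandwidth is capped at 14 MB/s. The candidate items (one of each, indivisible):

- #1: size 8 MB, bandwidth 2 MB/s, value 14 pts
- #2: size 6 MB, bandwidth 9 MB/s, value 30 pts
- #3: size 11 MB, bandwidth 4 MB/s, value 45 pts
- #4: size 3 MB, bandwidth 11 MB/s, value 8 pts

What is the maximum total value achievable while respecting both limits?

Feasible sets respecting both limits:
- #3: size 11, bandwidth 4, value 45
- #1+#2: size 14, bandwidth 11, value 44
- #2: size 6, bandwidth 9, value 30
- #1+#4: size 11, bandwidth 13, value 22
Best: 45 pts.

45 pts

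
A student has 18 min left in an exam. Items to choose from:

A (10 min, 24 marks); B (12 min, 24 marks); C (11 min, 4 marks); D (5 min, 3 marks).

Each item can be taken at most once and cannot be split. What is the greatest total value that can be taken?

27 marks

Check high-value combinations within 18 min:
- A+D: time 10+5=15, value 24+3=27
- B+D: time 12+5=17, value 24+3=27
- A: time 10, value 24
- B: time 12, value 24
Best: 27 marks.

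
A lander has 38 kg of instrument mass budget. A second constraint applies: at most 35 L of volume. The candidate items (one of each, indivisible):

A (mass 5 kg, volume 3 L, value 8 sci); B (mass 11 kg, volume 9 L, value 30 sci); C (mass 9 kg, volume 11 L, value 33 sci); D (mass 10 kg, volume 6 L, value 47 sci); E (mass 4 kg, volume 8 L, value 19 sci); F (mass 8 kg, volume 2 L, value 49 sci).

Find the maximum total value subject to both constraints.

159 sci

Feasible sets respecting both limits:
- B+C+D+F: mass 38, volume 28, value 159
- A+C+D+E+F: mass 36, volume 30, value 156
- A+B+D+E+F: mass 38, volume 28, value 153
Best: 159 sci.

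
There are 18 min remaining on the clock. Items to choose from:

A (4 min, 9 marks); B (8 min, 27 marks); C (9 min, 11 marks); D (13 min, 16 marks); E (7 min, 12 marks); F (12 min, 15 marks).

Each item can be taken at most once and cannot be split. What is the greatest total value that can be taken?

Check high-value combinations within 18 min:
- B+E: time 8+7=15, value 27+12=39
- B+C: time 8+9=17, value 27+11=38
- A+B: time 4+8=12, value 9+27=36
- B: time 8, value 27
- A+D: time 4+13=17, value 9+16=25
Best: 39 marks.

39 marks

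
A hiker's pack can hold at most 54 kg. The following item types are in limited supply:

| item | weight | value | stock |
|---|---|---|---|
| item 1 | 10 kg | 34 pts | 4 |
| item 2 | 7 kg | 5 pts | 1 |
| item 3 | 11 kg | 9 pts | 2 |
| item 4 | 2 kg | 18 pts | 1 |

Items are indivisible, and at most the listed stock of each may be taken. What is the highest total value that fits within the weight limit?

163 pts

Best selections within weight 54 and stock limits:
- 4×item 1 + 1×item 3 + 1×item 4: weight 53, value 163
- 4×item 1 + 1×item 2 + 1×item 4: weight 49, value 159
Best: 163 pts.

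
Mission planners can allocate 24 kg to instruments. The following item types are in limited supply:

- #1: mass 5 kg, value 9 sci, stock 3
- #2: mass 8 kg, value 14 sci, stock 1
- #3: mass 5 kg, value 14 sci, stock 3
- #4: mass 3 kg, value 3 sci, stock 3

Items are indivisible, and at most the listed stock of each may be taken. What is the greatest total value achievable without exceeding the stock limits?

Best selections within mass 24 and stock limits:
- 1×#2 + 3×#3: mass 23, value 56
- 1×#1 + 3×#3 + 1×#4: mass 23, value 54
- 1×#1 + 3×#3: mass 20, value 51
- 1×#1 + 1×#2 + 2×#3: mass 23, value 51
Best: 56 sci.

56 sci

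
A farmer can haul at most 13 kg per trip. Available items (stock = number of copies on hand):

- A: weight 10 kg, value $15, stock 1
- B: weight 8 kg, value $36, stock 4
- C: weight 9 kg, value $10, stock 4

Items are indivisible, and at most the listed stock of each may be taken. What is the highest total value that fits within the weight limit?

Best selections within weight 13 and stock limits:
- 1×B: weight 8, value 36
- 1×A: weight 10, value 15
Best: $36.

$36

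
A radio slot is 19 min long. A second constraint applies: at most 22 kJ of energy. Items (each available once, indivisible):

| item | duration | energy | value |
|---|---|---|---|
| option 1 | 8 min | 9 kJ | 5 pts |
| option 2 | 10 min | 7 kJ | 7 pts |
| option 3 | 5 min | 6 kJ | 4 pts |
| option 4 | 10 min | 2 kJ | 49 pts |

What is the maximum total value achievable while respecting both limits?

54 pts

Feasible sets respecting both limits:
- option 1+option 4: duration 18, energy 11, value 54
- option 3+option 4: duration 15, energy 8, value 53
- option 4: duration 10, energy 2, value 49
- option 1+option 2: duration 18, energy 16, value 12
Best: 54 pts.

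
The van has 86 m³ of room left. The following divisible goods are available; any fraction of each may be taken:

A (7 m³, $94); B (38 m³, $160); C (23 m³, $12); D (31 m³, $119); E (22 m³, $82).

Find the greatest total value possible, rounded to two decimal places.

410.27

Take in order of value per unit:
- A (94/7 per unit): all 7 → value 94, running total 94.00
- B (160/38 per unit): all 38 → value 160, running total 254.00
- D (119/31 per unit): all 31 → value 119, running total 373.00
- E (82/22 per unit): 10 of 22 → value 10×82/22 = 37.2727, running total 410.27
Total 410.27.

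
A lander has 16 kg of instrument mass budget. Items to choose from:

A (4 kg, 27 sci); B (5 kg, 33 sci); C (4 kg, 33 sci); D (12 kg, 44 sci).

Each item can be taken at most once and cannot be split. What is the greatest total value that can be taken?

Check high-value combinations within 16 kg:
- A+B+C: mass 4+5+4=13, value 27+33+33=93
- C+D: mass 4+12=16, value 33+44=77
- A+D: mass 4+12=16, value 27+44=71
- B+C: mass 5+4=9, value 33+33=66
- A+C: mass 4+4=8, value 27+33=60
Best: 93 sci.

93 sci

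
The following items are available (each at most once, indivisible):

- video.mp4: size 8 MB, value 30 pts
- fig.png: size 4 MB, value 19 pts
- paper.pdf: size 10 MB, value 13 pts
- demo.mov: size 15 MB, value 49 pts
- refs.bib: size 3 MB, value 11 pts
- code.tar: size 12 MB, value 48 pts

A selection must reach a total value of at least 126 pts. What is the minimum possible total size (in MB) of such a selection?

34

Subsets with value ≥ 126, sorted by total size:
- fig.png+demo.mov+refs.bib+code.tar: size 34, value 127
- video.mp4+demo.mov+code.tar: size 35, value 127
- video.mp4+demo.mov+refs.bib+code.tar: size 38, value 138
Minimum size: 34 MB.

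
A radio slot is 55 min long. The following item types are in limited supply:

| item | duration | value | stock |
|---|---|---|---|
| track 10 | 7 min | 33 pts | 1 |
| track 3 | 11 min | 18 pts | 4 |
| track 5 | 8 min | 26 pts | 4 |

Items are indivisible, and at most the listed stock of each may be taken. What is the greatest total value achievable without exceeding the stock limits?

155 pts

Best selections within duration 55 and stock limits:
- 1×track 10 + 1×track 3 + 4×track 5: duration 50, value 155
- 1×track 10 + 2×track 3 + 3×track 5: duration 53, value 147
Best: 155 pts.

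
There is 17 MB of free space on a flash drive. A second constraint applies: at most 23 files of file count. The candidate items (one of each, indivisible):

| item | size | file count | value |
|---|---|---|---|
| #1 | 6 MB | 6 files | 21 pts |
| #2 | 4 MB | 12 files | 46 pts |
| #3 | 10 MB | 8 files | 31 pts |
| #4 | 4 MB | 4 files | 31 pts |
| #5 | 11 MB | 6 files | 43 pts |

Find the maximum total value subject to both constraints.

98 pts

Feasible sets respecting both limits:
- #1+#2+#4: size 14, file count 22, value 98
- #2+#5: size 15, file count 18, value 89
- #2+#3: size 14, file count 20, value 77
Best: 98 pts.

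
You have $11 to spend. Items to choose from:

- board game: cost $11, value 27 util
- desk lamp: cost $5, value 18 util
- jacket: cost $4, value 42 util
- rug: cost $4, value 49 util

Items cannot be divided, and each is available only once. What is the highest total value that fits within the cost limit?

91 util

Check high-value combinations within $11:
- jacket+rug: cost 4+4=8, value 42+49=91
- desk lamp+rug: cost 5+4=9, value 18+49=67
- desk lamp+jacket: cost 5+4=9, value 18+42=60
- rug: cost 4, value 49
- jacket: cost 4, value 42
Best: 91 util.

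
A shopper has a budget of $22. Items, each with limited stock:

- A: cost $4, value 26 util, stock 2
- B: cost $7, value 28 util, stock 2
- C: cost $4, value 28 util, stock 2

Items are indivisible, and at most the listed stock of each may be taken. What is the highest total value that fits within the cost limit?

112 util

Top feasible selections:
- 2×B + 2×C: cost 22, value 112
- 1×A + 1×B + 2×C: cost 19, value 110
- 1×A + 2×B + 1×C: cost 22, value 110
Best: 112 util.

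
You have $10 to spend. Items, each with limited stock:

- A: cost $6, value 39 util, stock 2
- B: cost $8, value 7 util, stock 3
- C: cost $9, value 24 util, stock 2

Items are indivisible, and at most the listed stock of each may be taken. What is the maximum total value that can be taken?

Best selections within cost 10 and stock limits:
- 1×A: cost 6, value 39
- 1×C: cost 9, value 24
- 1×B: cost 8, value 7
Best: 39 util.

39 util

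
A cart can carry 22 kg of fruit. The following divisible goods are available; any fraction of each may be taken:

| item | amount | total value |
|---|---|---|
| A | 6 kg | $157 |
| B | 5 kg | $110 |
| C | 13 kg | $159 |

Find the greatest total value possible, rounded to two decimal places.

Take in order of value per unit:
- A (157/6 per unit): all 6 → value 157, running total 157.00
- B (110/5 per unit): all 5 → value 110, running total 267.00
- C (159/13 per unit): 11 of 13 → value 11×159/13 = 134.5385, running total 401.54
Total 401.54.

401.54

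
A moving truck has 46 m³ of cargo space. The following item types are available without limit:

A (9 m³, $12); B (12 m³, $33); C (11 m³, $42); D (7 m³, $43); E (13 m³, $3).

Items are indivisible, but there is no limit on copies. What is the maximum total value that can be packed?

Best value-per-unit is D at 43/7, and filling with it alone uses volume 6×7=42. No mix of the others beats 6×43 = 258.

$258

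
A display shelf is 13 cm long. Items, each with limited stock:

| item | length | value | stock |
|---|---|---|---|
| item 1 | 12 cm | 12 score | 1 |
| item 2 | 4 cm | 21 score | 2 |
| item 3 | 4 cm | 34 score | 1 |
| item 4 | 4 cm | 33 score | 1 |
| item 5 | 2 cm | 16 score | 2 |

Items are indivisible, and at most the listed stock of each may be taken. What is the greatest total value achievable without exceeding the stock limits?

99 score

Best selections within length 13 and stock limits:
- 1×item 3 + 1×item 4 + 2×item 5: length 12, value 99
- 1×item 2 + 1×item 3 + 1×item 4: length 12, value 88
Best: 99 score.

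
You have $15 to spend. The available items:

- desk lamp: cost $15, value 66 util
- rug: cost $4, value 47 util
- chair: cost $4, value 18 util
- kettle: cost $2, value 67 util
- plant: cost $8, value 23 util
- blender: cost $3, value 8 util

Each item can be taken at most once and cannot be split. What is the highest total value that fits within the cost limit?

Check high-value combinations within $15:
- rug+chair+kettle+blender: cost 4+4+2+3=13, value 47+18+67+8=140
- rug+kettle+plant: cost 4+2+8=14, value 47+67+23=137
- rug+chair+kettle: cost 4+4+2=10, value 47+18+67=132
- rug+kettle+blender: cost 4+2+3=9, value 47+67+8=122
Best: 140 util.

140 util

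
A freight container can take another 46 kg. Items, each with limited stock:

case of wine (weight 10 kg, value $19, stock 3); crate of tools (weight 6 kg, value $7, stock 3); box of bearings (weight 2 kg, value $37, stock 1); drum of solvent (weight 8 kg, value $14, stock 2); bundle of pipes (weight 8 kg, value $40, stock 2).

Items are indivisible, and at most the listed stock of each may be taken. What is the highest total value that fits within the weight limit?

Top feasible selections:
- 2×case of wine + 1×box of bearings + 1×drum of solvent + 2×bundle of pipes: weight 46, value 169
- 1×case of wine + 1×box of bearings + 2×drum of solvent + 2×bundle of pipes: weight 44, value 164
Best: $169.

$169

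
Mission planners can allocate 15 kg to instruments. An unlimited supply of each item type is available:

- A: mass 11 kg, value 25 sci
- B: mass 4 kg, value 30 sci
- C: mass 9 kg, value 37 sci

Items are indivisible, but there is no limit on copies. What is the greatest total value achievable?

Best value-per-unit is B at 30/4, and filling with it alone uses mass 3×4=12. No mix of the others beats 3×30 = 90.

90 sci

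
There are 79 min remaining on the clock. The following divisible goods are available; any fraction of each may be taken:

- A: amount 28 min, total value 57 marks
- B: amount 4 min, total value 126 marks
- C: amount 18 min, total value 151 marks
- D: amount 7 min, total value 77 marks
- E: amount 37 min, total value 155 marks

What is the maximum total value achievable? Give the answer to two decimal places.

535.46

Take in order of value per unit:
- B (126/4 per unit): all 4 → value 126, running total 126.00
- D (77/7 per unit): all 7 → value 77, running total 203.00
- C (151/18 per unit): all 18 → value 151, running total 354.00
- E (155/37 per unit): all 37 → value 155, running total 509.00
- A (57/28 per unit): 13 of 28 → value 13×57/28 = 26.4643, running total 535.46
Total 535.46.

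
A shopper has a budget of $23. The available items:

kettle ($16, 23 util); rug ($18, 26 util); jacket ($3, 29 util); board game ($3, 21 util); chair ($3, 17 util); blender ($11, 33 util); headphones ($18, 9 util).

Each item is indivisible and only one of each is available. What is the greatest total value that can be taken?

100 util

Check high-value combinations within $23:
- jacket+board game+chair+blender: cost 3+3+3+11=20, value 29+21+17+33=100
- jacket+board game+blender: cost 3+3+11=17, value 29+21+33=83
- jacket+chair+blender: cost 3+3+11=17, value 29+17+33=79
Best: 100 util.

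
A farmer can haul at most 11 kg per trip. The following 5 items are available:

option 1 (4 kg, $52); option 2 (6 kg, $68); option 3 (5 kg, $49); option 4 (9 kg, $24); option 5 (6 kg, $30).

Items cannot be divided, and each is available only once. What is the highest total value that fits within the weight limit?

This is a 0/1 knapsack; check combinations near the capacity.
- option 1+option 2: weight 4+6=10, value 52+68=120
- option 2+option 3: weight 6+5=11, value 68+49=117
- option 1+option 3: weight 4+5=9, value 52+49=101
- option 1+option 5: weight 4+6=10, value 52+30=82
Best: $120.

$120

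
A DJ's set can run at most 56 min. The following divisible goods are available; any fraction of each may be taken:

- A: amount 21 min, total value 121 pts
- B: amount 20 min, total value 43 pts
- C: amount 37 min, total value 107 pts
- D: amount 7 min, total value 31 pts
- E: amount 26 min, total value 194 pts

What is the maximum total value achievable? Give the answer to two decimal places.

Take in order of value per unit:
- E (194/26 per unit): all 26 → value 194, running total 194.00
- A (121/21 per unit): all 21 → value 121, running total 315.00
- D (31/7 per unit): all 7 → value 31, running total 346.00
- C (107/37 per unit): 2 of 37 → value 2×107/37 = 5.7838, running total 351.78
Total 351.78.

351.78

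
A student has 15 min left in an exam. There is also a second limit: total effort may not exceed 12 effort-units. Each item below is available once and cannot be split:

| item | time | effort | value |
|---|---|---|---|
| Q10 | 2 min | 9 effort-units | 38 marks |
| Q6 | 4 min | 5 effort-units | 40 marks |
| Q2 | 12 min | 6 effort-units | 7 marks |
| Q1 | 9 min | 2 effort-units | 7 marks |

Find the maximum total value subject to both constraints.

Feasible sets respecting both limits:
- Q6+Q1: time 13, effort 7, value 47
- Q10+Q1: time 11, effort 11, value 45
- Q6: time 4, effort 5, value 40
- Q10: time 2, effort 9, value 38
Best: 47 marks.

47 marks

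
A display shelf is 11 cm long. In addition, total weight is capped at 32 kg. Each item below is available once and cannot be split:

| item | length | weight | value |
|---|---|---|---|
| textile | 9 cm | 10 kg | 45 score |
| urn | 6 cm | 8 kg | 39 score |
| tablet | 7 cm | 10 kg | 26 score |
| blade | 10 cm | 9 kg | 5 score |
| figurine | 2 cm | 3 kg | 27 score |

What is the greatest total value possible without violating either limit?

Feasible sets respecting both limits:
- textile+figurine: length 11, weight 13, value 72
- urn+figurine: length 8, weight 11, value 66
- tablet+figurine: length 9, weight 13, value 53
Best: 72 score.

72 score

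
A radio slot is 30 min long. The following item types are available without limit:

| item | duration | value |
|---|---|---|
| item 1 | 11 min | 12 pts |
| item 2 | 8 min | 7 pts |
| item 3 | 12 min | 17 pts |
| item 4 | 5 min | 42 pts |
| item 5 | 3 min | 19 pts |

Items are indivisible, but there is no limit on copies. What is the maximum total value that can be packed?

Best value-per-unit is item 4 at 42/5, and filling with it alone uses duration 6×5=30. No mix of the others beats 6×42 = 252.

252 pts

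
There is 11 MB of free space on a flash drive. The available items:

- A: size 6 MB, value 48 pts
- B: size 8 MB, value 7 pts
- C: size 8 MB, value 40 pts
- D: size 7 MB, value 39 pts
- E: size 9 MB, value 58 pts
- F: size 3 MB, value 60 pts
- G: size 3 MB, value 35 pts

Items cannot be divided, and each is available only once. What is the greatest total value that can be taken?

Check high-value combinations within 11 MB:
- A+F: size 6+3=9, value 48+60=108
- C+F: size 8+3=11, value 40+60=100
- D+F: size 7+3=10, value 39+60=99
Best: 108 pts.

108 pts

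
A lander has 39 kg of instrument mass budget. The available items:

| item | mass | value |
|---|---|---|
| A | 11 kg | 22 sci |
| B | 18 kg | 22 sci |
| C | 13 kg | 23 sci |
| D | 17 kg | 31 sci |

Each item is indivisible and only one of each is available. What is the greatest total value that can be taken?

This is a 0/1 knapsack; check combinations near the capacity.
- C+D: mass 13+17=30, value 23+31=54
- A+D: mass 11+17=28, value 22+31=53
- B+D: mass 18+17=35, value 22+31=53
- A+C: mass 11+13=24, value 22+23=45
Best: 54 sci.

54 sci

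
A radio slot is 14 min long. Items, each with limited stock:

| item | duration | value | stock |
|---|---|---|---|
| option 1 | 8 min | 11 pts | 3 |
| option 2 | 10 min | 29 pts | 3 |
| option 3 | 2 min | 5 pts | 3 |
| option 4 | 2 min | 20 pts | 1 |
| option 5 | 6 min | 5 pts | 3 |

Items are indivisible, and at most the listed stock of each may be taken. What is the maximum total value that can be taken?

54 pts

Best selections within duration 14 and stock limits:
- 1×option 2 + 1×option 3 + 1×option 4: duration 14, value 54
- 1×option 2 + 1×option 4: duration 12, value 49
- 1×option 1 + 2×option 3 + 1×option 4: duration 14, value 41
- 3×option 3 + 1×option 4 + 1×option 5: duration 14, value 40
Best: 54 pts.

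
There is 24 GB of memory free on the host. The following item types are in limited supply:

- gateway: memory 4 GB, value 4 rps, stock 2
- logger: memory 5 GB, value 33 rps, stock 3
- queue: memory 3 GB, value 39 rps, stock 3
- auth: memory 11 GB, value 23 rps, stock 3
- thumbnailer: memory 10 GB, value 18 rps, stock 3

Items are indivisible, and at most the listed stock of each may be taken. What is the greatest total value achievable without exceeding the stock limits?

Best selections within memory 24 and stock limits:
- 3×logger + 3×queue: memory 24, value 216
- 1×gateway + 2×logger + 3×queue: memory 23, value 187
- 2×logger + 3×queue: memory 19, value 183
- 3×logger + 2×queue: memory 21, value 177
Best: 216 rps.

216 rps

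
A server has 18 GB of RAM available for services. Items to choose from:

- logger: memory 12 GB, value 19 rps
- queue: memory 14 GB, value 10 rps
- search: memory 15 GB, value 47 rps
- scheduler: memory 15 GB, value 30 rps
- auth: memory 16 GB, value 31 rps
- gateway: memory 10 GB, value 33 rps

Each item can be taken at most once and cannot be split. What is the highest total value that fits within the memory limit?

This is a 0/1 knapsack; check combinations near the capacity.
- search: memory 15, value 47
- gateway: memory 10, value 33
- auth: memory 16, value 31
- scheduler: memory 15, value 30
Best: 47 rps.

47 rps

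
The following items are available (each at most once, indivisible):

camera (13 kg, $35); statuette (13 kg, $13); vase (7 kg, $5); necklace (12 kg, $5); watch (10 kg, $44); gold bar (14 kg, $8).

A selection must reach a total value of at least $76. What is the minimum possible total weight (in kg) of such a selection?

23

Subsets with value ≥ 76, sorted by total weight:
- camera+watch: weight 23, value 79
- camera+vase+watch: weight 30, value 84
Minimum weight: 23 kg.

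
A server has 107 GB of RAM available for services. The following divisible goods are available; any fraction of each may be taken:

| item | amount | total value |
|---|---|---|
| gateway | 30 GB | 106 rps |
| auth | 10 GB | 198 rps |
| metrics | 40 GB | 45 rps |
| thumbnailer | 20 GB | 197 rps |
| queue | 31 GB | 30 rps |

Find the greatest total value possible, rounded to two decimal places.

552.77

Take in order of value per unit:
- auth (198/10 per unit): all 10 → value 198, running total 198.00
- thumbnailer (197/20 per unit): all 20 → value 197, running total 395.00
- gateway (106/30 per unit): all 30 → value 106, running total 501.00
- metrics (45/40 per unit): all 40 → value 45, running total 546.00
- queue (30/31 per unit): 7 of 31 → value 7×30/31 = 6.7742, running total 552.77
Total 552.77.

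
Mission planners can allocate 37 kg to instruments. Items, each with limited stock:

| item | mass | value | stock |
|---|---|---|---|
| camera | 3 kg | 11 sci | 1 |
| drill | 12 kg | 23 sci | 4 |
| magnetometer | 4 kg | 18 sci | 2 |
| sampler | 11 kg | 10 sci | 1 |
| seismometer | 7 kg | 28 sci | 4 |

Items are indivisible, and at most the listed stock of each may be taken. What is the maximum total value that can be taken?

Top feasible selections:
- 2×magnetometer + 4×seismometer: mass 36, value 148
- 1×camera + 1×magnetometer + 4×seismometer: mass 35, value 141
- 1×camera + 2×magnetometer + 3×seismometer: mass 32, value 131
- 1×magnetometer + 4×seismometer: mass 32, value 130
Best: 148 sci.

148 sci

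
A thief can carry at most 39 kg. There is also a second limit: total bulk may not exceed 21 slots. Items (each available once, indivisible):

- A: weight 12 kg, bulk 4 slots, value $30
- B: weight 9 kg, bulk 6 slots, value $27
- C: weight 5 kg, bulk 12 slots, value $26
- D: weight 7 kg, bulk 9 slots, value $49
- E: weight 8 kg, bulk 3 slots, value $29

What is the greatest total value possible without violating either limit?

$108

Feasible sets respecting both limits:
- A+D+E: weight 27, bulk 16, value 108
- A+B+D: weight 28, bulk 19, value 106
- B+D+E: weight 24, bulk 18, value 105
Best: $108.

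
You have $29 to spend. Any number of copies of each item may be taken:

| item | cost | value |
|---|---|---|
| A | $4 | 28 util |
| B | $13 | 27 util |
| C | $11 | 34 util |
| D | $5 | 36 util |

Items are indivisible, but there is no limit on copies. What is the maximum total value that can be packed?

208 util

Best value-per-unit is D at 36/5; filling with it alone gives 5×36 = 180.
Optimal mix: 1×A + 5×D → cost 29, value 208.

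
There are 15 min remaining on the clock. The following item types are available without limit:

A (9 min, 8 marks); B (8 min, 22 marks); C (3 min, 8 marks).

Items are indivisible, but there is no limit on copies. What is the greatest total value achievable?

Best value-per-unit is B at 22/8; filling with it alone gives 1×22 = 22.
Optimal mix: 5×C → time 15, value 40.

40 marks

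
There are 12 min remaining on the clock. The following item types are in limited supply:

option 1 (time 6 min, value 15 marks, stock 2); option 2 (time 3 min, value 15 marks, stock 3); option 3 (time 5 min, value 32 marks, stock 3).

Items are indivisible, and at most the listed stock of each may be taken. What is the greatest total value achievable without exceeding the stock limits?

64 marks

Top feasible selections:
- 2×option 3: time 10, value 64
- 2×option 2 + 1×option 3: time 11, value 62
- 1×option 2 + 1×option 3: time 8, value 47
- 1×option 1 + 1×option 3: time 11, value 47
Best: 64 marks.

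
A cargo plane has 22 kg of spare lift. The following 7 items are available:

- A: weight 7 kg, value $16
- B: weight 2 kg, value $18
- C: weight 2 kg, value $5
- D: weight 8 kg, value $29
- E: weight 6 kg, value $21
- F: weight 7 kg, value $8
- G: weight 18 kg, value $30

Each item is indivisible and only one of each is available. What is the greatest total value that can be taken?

$73

Check high-value combinations within 22 kg:
- B+C+D+E: weight 2+2+8+6=18, value 18+5+29+21=73
- B+D+E: weight 2+8+6=16, value 18+29+21=68
- A+B+C+D: weight 7+2+2+8=19, value 16+18+5+29=68
Best: $73.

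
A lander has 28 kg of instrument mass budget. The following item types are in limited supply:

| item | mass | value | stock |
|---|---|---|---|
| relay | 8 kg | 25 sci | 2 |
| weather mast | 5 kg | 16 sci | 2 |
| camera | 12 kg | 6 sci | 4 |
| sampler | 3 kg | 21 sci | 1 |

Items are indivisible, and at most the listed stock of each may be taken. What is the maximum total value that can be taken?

Top feasible selections:
- 2×relay + 1×weather mast + 1×sampler: mass 24, value 87
- 2×relay + 2×weather mast: mass 26, value 82
Best: 87 sci.

87 sci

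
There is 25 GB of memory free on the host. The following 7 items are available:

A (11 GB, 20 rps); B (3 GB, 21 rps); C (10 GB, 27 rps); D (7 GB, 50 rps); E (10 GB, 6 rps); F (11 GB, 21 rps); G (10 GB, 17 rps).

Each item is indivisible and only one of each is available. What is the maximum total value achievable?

98 rps

Check high-value combinations within 25 GB:
- B+C+D: memory 3+10+7=20, value 21+27+50=98
- B+D+F: memory 3+7+11=21, value 21+50+21=92
- A+B+D: memory 11+3+7=21, value 20+21+50=91
- B+D+G: memory 3+7+10=20, value 21+50+17=88
- C+D: memory 10+7=17, value 27+50=77
Best: 98 rps.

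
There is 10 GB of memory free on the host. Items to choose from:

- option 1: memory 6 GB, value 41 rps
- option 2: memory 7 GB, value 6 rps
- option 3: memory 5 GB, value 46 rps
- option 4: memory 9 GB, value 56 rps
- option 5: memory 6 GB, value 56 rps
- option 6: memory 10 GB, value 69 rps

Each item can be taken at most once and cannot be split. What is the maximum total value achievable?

This is a 0/1 knapsack; check combinations near the capacity.
- option 6: memory 10, value 69
- option 5: memory 6, value 56
- option 4: memory 9, value 56
- option 3: memory 5, value 46
- option 1: memory 6, value 41
Best: 69 rps.

69 rps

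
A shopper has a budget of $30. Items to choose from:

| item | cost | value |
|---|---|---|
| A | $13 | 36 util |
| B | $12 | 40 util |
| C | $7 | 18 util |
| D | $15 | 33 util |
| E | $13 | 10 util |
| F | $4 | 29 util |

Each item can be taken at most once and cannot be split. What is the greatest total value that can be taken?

105 util

This is a 0/1 knapsack; check combinations near the capacity.
- A+B+F: cost 13+12+4=29, value 36+40+29=105
- B+C+F: cost 12+7+4=23, value 40+18+29=87
- A+C+F: cost 13+7+4=24, value 36+18+29=83
Best: 105 util.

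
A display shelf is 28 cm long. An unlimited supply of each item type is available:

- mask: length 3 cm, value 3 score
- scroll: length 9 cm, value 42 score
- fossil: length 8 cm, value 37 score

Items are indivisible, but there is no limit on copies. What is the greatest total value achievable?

Best value-per-unit is scroll at 42/9, and filling with it alone uses length 3×9=27. No mix of the others beats 3×42 = 126.

126 score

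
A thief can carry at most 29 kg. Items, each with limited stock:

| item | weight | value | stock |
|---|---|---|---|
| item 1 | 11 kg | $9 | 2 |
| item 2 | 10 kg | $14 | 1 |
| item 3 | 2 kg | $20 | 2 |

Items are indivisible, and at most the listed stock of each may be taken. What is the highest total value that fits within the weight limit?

$63

Top feasible selections:
- 1×item 1 + 1×item 2 + 2×item 3: weight 25, value 63
- 2×item 1 + 2×item 3: weight 26, value 58
- 1×item 2 + 2×item 3: weight 14, value 54
Best: $63.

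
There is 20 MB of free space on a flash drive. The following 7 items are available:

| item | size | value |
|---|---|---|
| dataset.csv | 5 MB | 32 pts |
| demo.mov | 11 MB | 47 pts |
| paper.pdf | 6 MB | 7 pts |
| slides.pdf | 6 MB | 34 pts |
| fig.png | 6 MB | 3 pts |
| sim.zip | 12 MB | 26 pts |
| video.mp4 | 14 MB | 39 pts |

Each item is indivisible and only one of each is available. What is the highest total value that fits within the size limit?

81 pts

Check high-value combinations within 20 MB:
- demo.mov+slides.pdf: size 11+6=17, value 47+34=81
- dataset.csv+demo.mov: size 5+11=16, value 32+47=79
- dataset.csv+paper.pdf+slides.pdf: size 5+6+6=17, value 32+7+34=73
- slides.pdf+video.mp4: size 6+14=20, value 34+39=73
- dataset.csv+video.mp4: size 5+14=19, value 32+39=71
Best: 81 pts.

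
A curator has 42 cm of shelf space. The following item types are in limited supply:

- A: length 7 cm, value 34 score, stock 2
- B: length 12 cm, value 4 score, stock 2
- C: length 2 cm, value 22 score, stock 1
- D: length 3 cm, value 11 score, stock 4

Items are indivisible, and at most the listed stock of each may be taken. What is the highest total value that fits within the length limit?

138 score

Best selections within length 42 and stock limits:
- 2×A + 1×B + 1×C + 4×D: length 40, value 138
- 2×A + 1×C + 4×D: length 28, value 134
Best: 138 score.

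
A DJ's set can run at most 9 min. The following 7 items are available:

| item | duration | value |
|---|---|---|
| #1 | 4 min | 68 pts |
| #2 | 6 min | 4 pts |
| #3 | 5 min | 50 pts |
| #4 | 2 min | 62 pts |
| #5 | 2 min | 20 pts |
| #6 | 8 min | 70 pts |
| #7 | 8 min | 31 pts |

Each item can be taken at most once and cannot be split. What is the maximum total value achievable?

Check high-value combinations within 9 min:
- #1+#4+#5: duration 4+2+2=8, value 68+62+20=150
- #3+#4+#5: duration 5+2+2=9, value 50+62+20=132
- #1+#4: duration 4+2=6, value 68+62=130
- #1+#3: duration 4+5=9, value 68+50=118
Best: 150 pts.

150 pts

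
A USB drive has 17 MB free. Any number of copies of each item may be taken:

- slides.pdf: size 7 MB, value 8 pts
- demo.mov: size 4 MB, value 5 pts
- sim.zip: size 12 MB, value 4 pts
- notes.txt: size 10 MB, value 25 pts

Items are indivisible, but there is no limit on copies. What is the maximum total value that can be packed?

Best value-per-unit is notes.txt at 25/10; filling with it alone gives 1×25 = 25.
Optimal mix: 1×slides.pdf + 1×notes.txt → size 17, value 33.

33 pts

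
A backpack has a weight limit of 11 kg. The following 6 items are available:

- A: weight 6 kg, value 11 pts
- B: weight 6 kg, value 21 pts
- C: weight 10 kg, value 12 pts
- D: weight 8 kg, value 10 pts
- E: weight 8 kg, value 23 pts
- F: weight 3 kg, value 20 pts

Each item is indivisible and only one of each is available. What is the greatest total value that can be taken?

Check high-value combinations within 11 kg:
- E+F: weight 8+3=11, value 23+20=43
- B+F: weight 6+3=9, value 21+20=41
- A+F: weight 6+3=9, value 11+20=31
- D+F: weight 8+3=11, value 10+20=30
Best: 43 pts.

43 pts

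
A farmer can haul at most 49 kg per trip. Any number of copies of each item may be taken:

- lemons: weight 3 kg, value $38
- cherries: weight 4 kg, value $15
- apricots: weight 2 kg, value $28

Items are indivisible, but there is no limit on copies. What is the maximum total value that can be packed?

Best value-per-unit is apricots at 28/2; filling with it alone gives 24×28 = 672.
Optimal mix: 1×lemons + 23×apricots → weight 49, value 682.

$682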